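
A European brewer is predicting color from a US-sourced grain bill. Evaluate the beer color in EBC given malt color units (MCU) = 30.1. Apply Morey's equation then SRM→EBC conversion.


SRM = 1.4922·MCU^0.6859;  EBC = SRM·1.97
SRM = 1.4922·30.1^0.6859 = 15.4161
EBC = 15.4161·1.97

30.3698 EBC


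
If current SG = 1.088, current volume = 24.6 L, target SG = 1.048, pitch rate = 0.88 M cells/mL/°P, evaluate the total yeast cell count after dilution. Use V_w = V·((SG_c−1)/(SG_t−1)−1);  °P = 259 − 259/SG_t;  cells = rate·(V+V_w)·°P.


V_w = 24.6·((1.088−1)/(1.048−1)−1) = 20.5000
V_final = 24.6 + 20.5000 = 45.1000
°P = 259 − 259/1.048 = 11.8626
cells = 0.88·45.1000·11.8626

470.8027 billion cells


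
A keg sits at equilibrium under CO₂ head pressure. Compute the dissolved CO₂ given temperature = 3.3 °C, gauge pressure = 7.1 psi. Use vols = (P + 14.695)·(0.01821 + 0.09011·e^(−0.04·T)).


vols = (7.1 + 14.695)·(0.01821 + 0.09011·e^(−0.04·3.3))

2.1180 volumes


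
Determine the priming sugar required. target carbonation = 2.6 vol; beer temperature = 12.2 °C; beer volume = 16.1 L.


residual = 14.695·(0.01821 + 0.09011·e^(−0.04·T));  sugar = (target − residual)·4.0·V
residual = 14.695·(0.01821 + 0.09011·e^(−0.04·12.2)) = 1.0804
sugar = (2.6 − 1.0804)·4.0·16.1

97.8597 g


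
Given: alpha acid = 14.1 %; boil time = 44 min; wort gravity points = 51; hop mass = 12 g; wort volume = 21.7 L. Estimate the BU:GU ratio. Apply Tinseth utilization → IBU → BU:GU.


U = 1.65·0.000125^(GP/1000)·(1−e^(−0.04t))/4.15;  IBU = (α/100)·m·U·1000/V;  BU:GU = IBU/GP
U = 1.65·0.000125^(51/1000)·(1−e^(−0.04·44))/4.15 = 0.2082
IBU = (14.1/100)·12·0.2082·1000/21.7 = 16.2303
BU:GU = 16.2303/51

0.3182


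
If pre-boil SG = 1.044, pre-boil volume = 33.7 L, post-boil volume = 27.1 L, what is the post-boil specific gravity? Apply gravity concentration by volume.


SG_post = 1 + (SG_pre − 1)·V_pre/V_post
pts_pre = (1.044 − 1)·1000 = 44.0000
pts_post = 44.0000·33.7/27.1 = 54.7159
SG_post = 1 + 54.7159/1000

1.0547


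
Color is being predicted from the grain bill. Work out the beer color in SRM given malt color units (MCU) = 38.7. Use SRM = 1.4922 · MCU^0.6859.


SRM = 1.4922 · 38.7^0.6859

18.3163 SRM


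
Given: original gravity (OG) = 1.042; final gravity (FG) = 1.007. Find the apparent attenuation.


AA = (OG − FG)/(OG − 1) · 100
AA = (1.042 − 1.007)/(1.042 − 1) · 100

83.3333 %


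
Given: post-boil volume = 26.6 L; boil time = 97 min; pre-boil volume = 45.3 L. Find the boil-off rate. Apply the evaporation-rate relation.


rate = (V_pre − V_post) / (t_min/60)
rate = (45.3 − 26.6) / (97/60)

11.5670 L/hr


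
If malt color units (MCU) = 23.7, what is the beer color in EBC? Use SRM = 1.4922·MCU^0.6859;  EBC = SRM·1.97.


SRM = 1.4922·23.7^0.6859 = 13.0848
EBC = 13.0848·1.97

25.7770 EBC


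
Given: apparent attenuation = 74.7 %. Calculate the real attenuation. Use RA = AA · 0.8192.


RA = 74.7 · 0.8192

61.1942 %


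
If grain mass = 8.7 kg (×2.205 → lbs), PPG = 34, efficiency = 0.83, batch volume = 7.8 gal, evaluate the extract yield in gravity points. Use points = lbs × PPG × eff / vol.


lbs = 8.7 × 2.205 = 19.1835
points = 19.1835 × 34 × 0.83 / 7.8

69.4049 points


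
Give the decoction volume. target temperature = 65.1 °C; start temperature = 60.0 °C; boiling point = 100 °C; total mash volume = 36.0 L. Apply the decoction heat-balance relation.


V_dec = V_total·(T_target − T_start)/(T_boil − T_start)
V_dec = 36.0·(65.1 − 60.0)/(100 − 60.0)

4.5900 L


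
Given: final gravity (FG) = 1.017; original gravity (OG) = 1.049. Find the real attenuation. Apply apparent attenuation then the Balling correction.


AA = (OG−FG)/(OG−1)·100;  RA = AA·0.8192
AA = (1.049 − 1.017)/(1.049 − 1)·100 = 65.3061
RA = 65.3061·0.8192

53.4988 %


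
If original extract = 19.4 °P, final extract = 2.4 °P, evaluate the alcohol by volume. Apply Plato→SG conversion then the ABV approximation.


SG = 259/(259 − P);  ABV = (OG − FG)·131.25
OG = 259/(259 − 19.4) = 1.0810
FG = 259/(259 − 2.4) = 1.0094
ABV = (1.0810 − 1.0094)·131.25

9.3995 % ABV


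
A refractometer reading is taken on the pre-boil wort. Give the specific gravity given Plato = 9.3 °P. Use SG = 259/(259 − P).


SG = 259/(259 − 9.3)

1.0372


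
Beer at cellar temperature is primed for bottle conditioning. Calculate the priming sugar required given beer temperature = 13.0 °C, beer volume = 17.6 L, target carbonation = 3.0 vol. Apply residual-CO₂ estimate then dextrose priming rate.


residual = 14.695·(0.01821 + 0.09011·e^(−0.04·T));  sugar = (target − residual)·4.0·V
residual = 14.695·(0.01821 + 0.09011·e^(−0.04·13.0)) = 1.0548
sugar = (3.0 − 1.0548)·4.0·17.6

136.9393 g


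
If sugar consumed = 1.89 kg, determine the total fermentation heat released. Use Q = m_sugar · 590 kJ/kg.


Q = 1.89 · 590

1115.1000 kJ


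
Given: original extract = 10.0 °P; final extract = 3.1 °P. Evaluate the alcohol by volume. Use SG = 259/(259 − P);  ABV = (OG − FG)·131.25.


OG = 259/(259 − 10.0) = 1.0402
FG = 259/(259 − 3.1) = 1.0121
ABV = (1.0402 − 1.0121)·131.25

3.6811 % ABV


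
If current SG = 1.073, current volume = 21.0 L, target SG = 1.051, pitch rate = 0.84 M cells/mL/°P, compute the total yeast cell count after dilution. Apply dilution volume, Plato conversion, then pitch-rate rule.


V_w = V·((SG_c−1)/(SG_t−1)−1);  °P = 259 − 259/SG_t;  cells = rate·(V+V_w)·°P
V_w = 21.0·((1.073−1)/(1.051−1)−1) = 9.0588
V_final = 21.0 + 9.0588 = 30.0588
°P = 259 − 259/1.051 = 12.5680
cells = 0.84·30.0588·12.5680

317.3354 billion cells


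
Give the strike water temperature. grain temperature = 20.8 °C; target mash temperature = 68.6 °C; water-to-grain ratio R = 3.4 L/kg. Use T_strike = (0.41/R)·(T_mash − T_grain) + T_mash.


T_strike = (0.41/3.4)·(68.6 − 20.8) + 68.6

74.3641 °C


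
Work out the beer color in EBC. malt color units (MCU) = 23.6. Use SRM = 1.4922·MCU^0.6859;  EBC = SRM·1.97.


SRM = 1.4922·23.6^0.6859 = 13.0469
EBC = 13.0469·1.97

25.7024 EBC


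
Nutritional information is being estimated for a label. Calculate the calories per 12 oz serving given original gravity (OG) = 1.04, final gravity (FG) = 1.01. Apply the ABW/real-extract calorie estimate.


ABW = (OG−FG)·131.25·0.79/FG;  °P = 259 − 259/SG (for OG→OE and FG→AE);  RE = 0.1808·OE + 0.8192·AE;  Cal = (6.9·ABW + 4·(RE−0.1))·FG·3.55
ABW = (1.04 − 1.01)·131.25·0.79/1.01 = 3.0798
OE = 259 − 259/1.04 = 9.9615 °P
AE = 259 − 259/1.01 = 2.5644 °P
RE = 0.1808·9.9615 + 0.8192·2.5644 = 3.9018 °P
Cal = (6.9·3.0798 + 4·(3.9018−0.1))·1.01·3.55

130.7197 kcal


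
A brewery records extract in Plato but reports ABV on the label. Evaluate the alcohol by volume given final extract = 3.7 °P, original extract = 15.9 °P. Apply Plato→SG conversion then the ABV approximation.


SG = 259/(259 − P);  ABV = (OG − FG)·131.25
OG = 259/(259 − 15.9) = 1.0654
FG = 259/(259 − 3.7) = 1.0145
ABV = (1.0654 − 1.0145)·131.25

6.6823 % ABV


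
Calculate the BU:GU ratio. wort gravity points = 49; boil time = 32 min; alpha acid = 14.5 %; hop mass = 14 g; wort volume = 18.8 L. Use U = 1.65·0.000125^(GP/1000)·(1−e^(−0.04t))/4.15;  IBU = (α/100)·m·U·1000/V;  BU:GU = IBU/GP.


U = 1.65·0.000125^(49/1000)·(1−e^(−0.04·32))/4.15 = 0.1848
IBU = (14.5/100)·14·0.1848·1000/18.8 = 19.9543
BU:GU = 19.9543/49

0.4072


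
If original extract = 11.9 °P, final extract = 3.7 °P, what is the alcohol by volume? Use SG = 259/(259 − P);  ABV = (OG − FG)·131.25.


OG = 259/(259 − 11.9) = 1.0482
FG = 259/(259 − 3.7) = 1.0145
ABV = (1.0482 − 1.0145)·131.25

4.4186 % ABV


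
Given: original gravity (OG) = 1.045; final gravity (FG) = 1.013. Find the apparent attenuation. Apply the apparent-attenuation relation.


AA = (OG − FG)/(OG − 1) · 100
AA = (1.045 − 1.013)/(1.045 − 1) · 100

71.1111 %


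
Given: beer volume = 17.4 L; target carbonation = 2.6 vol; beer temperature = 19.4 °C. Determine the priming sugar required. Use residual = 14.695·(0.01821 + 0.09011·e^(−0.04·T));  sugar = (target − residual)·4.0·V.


residual = 14.695·(0.01821 + 0.09011·e^(−0.04·19.4)) = 0.8770
sugar = (2.6 − 0.8770)·4.0·17.4

119.9184 g


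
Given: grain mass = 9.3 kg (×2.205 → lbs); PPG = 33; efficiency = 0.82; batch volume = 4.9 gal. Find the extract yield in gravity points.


points = lbs × PPG × eff / vol
lbs = 9.3 × 2.205 = 20.5065
points = 20.5065 × 33 × 0.82 / 4.9

113.2461 points


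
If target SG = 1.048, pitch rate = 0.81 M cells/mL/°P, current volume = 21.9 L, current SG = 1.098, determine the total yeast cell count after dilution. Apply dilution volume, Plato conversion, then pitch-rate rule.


V_w = V·((SG_c−1)/(SG_t−1)−1);  °P = 259 − 259/SG_t;  cells = rate·(V+V_w)·°P
V_w = 21.9·((1.098−1)/(1.048−1)−1) = 22.8125
V_final = 21.9 + 22.8125 = 44.7125
°P = 259 − 259/1.048 = 11.8626
cells = 0.81·44.7125·11.8626

429.6291 billion cells


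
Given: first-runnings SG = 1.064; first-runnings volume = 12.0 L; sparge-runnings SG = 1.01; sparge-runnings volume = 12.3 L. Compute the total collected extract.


total = Σ (SG_i − 1)·1000·V_i
first = (1.064 − 1)·1000·12.0 = 768.0000
sparge = (1.01 − 1)·1000·12.3 = 123.0000
total = 768.0000 + 123.0000

891.0000 gravity·L


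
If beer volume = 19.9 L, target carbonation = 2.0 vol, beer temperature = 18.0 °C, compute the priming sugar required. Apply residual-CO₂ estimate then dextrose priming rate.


residual = 14.695·(0.01821 + 0.09011·e^(−0.04·T));  sugar = (target − residual)·4.0·V
residual = 14.695·(0.01821 + 0.09011·e^(−0.04·18.0)) = 0.9121
sugar = (2.0 − 0.9121)·4.0·19.9

86.5939 g


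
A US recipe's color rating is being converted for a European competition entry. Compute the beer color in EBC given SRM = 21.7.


EBC = SRM · 1.97
EBC = 21.7 · 1.97

42.7490 EBC


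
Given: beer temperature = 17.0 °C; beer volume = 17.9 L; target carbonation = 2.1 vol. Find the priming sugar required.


residual = 14.695·(0.01821 + 0.09011·e^(−0.04·T));  sugar = (target − residual)·4.0·V
residual = 14.695·(0.01821 + 0.09011·e^(−0.04·17.0)) = 0.9384
sugar = (2.1 − 0.9384)·4.0·17.9

83.1676 g


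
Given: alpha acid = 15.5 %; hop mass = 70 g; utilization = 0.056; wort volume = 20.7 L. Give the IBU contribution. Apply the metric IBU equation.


IBU = (α/100)·mass·U·1000 / V
IBU = (15.5/100)·70·0.056·1000 / 20.7

29.3527 IBU


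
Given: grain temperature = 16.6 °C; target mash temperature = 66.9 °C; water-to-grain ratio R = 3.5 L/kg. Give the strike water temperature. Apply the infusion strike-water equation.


T_strike = (0.41/R)·(T_mash − T_grain) + T_mash
T_strike = (0.41/3.5)·(66.9 − 16.6) + 66.9

72.7923 °C


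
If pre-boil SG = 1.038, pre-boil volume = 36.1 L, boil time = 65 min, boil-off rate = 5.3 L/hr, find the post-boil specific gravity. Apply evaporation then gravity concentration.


V_post = V_pre − rate·(t/60);  SG_post = 1 + (SG_pre−1)·V_pre/V_post
V_post = 36.1 − 5.3·(65/60) = 30.3583
SG_post = 1 + (1.038 − 1)·36.1/30.3583

1.0452


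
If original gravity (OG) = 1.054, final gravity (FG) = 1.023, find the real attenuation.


AA = (OG−FG)/(OG−1)·100;  RA = AA·0.8192
AA = (1.054 − 1.023)/(1.054 − 1)·100 = 57.4074
RA = 57.4074·0.8192

47.0281 %


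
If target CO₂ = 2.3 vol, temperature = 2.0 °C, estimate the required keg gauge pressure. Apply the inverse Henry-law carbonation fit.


psi = vols/(0.01821 + 0.09011·e^(−0.04·T)) − 14.695
psi = 2.3/(0.01821 + 0.09011·e^(−0.04·2.0)) − 14.695

7.9892 psi


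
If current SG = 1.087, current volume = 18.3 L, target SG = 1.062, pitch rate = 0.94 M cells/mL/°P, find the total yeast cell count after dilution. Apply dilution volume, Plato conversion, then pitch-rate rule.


V_w = V·((SG_c−1)/(SG_t−1)−1);  °P = 259 − 259/SG_t;  cells = rate·(V+V_w)·°P
V_w = 18.3·((1.087−1)/(1.062−1)−1) = 7.3790
V_final = 18.3 + 7.3790 = 25.6790
°P = 259 − 259/1.062 = 15.1205
cells = 0.94·25.6790·15.1205

364.9837 billion cells


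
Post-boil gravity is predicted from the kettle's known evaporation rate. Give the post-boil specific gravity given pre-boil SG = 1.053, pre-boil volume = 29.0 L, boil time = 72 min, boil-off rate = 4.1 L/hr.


V_post = V_pre − rate·(t/60);  SG_post = 1 + (SG_pre−1)·V_pre/V_post
V_post = 29.0 − 4.1·(72/60) = 24.0800
SG_post = 1 + (1.053 − 1)·29.0/24.0800

1.0638


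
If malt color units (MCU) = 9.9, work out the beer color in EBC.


SRM = 1.4922·MCU^0.6859;  EBC = SRM·1.97
SRM = 1.4922·9.9^0.6859 = 7.1901
EBC = 7.1901·1.97

14.1644 EBC


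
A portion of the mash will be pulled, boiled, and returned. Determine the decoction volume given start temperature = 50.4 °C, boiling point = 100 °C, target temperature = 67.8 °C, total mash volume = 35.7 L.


V_dec = V_total·(T_target − T_start)/(T_boil − T_start)
V_dec = 35.7·(67.8 − 50.4)/(100 − 50.4)

12.5238 L


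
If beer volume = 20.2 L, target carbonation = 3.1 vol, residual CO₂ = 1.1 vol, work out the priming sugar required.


sugar = (target − residual)·4.0·V
sugar = (3.1 − 1.1)·4.0·20.2

161.6000 g


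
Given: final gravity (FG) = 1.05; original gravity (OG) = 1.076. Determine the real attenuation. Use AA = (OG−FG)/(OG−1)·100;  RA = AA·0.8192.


AA = (1.076 − 1.05)/(1.076 − 1)·100 = 34.2105
RA = 34.2105·0.8192

28.0253 %


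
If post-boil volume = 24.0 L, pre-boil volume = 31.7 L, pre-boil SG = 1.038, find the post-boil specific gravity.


SG_post = 1 + (SG_pre − 1)·V_pre/V_post
pts_pre = (1.038 − 1)·1000 = 38.0000
pts_post = 38.0000·31.7/24.0 = 50.1917
SG_post = 1 + 50.1917/1000

1.0502


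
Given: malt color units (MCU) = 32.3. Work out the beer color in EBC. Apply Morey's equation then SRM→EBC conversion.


SRM = 1.4922·MCU^0.6859;  EBC = SRM·1.97
SRM = 1.4922·32.3^0.6859 = 16.1804
EBC = 16.1804·1.97

31.8754 EBC


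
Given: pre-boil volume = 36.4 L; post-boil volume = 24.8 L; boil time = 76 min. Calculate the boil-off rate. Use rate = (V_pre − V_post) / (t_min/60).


rate = (36.4 − 24.8) / (76/60)

9.1579 L/hr


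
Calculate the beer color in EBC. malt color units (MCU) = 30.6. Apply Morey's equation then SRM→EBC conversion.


SRM = 1.4922·MCU^0.6859;  EBC = SRM·1.97
SRM = 1.4922·30.6^0.6859 = 15.5913
EBC = 15.5913·1.97

30.7149 EBC


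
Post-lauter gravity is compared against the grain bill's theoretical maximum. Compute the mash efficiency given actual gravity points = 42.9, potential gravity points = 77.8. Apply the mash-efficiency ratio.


efficiency = actual / potential × 100
efficiency = 42.9 / 77.8 × 100

55.1414 %


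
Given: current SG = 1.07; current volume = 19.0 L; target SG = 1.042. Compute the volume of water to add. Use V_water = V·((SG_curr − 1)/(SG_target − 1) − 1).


V_water = 19.0·((1.07 − 1)/(1.042 − 1) − 1)

12.6667 L


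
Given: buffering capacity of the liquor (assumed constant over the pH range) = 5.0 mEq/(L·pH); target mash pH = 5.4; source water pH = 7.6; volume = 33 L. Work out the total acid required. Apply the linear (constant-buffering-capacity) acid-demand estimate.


acid = buffering capacity · (pH_source − pH_target) · V
acid = 5.0 · (7.6 − 5.4) · 33

363.0000 mEq


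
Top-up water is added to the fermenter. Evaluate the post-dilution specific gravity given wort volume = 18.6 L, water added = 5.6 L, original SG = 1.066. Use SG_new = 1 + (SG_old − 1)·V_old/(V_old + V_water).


pts = (1.066 − 1)·1000·18.6/(18.6 + 5.6) = 50.7273
SG_new = 1 + 50.7273/1000

1.0507


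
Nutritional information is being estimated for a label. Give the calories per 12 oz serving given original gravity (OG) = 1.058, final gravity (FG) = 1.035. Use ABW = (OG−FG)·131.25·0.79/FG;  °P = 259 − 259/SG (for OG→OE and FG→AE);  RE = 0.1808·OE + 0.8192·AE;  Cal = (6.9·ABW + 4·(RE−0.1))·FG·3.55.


ABW = (1.058 − 1.035)·131.25·0.79/1.035 = 2.3042
OE = 259 − 259/1.058 = 14.1985 °P
AE = 259 − 259/1.035 = 8.7585 °P
RE = 0.1808·14.1985 + 0.8192·8.7585 = 9.7420 °P
Cal = (6.9·2.3042 + 4·(9.7420−0.1))·1.035·3.55

200.1246 kcal


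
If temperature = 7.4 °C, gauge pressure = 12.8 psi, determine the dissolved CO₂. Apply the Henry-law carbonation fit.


vols = (P + 14.695)·(0.01821 + 0.09011·e^(−0.04·T))
vols = (12.8 + 14.695)·(0.01821 + 0.09011·e^(−0.04·7.4))

2.3435 volumes


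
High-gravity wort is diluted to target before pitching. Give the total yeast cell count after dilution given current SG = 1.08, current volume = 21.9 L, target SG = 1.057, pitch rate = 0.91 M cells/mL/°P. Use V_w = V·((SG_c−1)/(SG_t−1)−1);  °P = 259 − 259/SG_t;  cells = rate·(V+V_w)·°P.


V_w = 21.9·((1.08−1)/(1.057−1)−1) = 8.8368
V_final = 21.9 + 8.8368 = 30.7368
°P = 259 − 259/1.057 = 13.9669
cells = 0.91·30.7368·13.9669

390.6612 billion cells


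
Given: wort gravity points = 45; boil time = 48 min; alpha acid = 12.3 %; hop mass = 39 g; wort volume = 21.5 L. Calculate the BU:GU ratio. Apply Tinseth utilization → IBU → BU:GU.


U = 1.65·0.000125^(GP/1000)·(1−e^(−0.04t))/4.15;  IBU = (α/100)·m·U·1000/V;  BU:GU = IBU/GP
U = 1.65·0.000125^(45/1000)·(1−e^(−0.04·48))/4.15 = 0.2264
IBU = (12.3/100)·39·0.2264·1000/21.5 = 50.5216
BU:GU = 50.5216/45

1.1227


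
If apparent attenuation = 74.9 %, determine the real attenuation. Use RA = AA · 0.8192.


RA = 74.9 · 0.8192

61.3581 %


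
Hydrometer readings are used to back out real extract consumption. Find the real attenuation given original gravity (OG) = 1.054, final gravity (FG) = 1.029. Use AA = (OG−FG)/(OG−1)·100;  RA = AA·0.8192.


AA = (1.054 − 1.029)/(1.054 − 1)·100 = 46.2963
RA = 46.2963·0.8192

37.9259 %


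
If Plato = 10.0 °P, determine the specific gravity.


SG = 259/(259 − P)
SG = 259/(259 − 10.0)

1.0402


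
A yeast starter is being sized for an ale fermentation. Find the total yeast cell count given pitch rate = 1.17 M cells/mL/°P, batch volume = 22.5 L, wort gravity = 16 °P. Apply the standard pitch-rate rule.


cells (billions) = rate · V_L · °P
cells = 1.17 · 22.5 · 16

421.2000 billion cells


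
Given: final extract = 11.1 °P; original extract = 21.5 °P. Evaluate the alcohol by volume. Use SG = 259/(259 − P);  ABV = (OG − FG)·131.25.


OG = 259/(259 − 21.5) = 1.0905
FG = 259/(259 − 11.1) = 1.0448
ABV = (1.0905 − 1.0448)·131.25

6.0047 % ABV


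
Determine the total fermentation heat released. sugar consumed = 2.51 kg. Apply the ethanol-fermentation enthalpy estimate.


Q = m_sugar · 590 kJ/kg
Q = 2.51 · 590

1480.9000 kJ


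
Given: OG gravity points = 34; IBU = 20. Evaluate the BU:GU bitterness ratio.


BU:GU = IBU / OG_points
BU:GU = 20 / 34

0.5882


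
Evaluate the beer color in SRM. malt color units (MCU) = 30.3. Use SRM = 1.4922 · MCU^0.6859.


SRM = 1.4922 · 30.3^0.6859

15.4863 SRM


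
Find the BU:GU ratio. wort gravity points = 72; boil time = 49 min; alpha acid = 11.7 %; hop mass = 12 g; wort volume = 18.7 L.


U = 1.65·0.000125^(GP/1000)·(1−e^(−0.04t))/4.15;  IBU = (α/100)·m·U·1000/V;  BU:GU = IBU/GP
U = 1.65·0.000125^(72/1000)·(1−e^(−0.04·49))/4.15 = 0.1788
IBU = (11.7/100)·12·0.1788·1000/18.7 = 13.4278
BU:GU = 13.4278/72

0.1865


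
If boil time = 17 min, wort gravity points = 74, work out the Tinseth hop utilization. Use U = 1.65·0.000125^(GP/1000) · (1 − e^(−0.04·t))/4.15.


bigness = 1.65·0.000125^(74/1000) = 0.8485
boil_factor = (1 − e^(−0.04·17))/4.15 = 0.1189
U = 0.8485 · 0.1189

0.1009


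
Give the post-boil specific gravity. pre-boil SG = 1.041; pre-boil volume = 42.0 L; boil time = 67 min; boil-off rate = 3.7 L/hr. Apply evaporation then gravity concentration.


V_post = V_pre − rate·(t/60);  SG_post = 1 + (SG_pre−1)·V_pre/V_post
V_post = 42.0 − 3.7·(67/60) = 37.8683
SG_post = 1 + (1.041 − 1)·42.0/37.8683

1.0455


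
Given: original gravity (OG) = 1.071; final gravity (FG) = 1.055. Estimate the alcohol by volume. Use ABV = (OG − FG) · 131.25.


ABV = (1.071 − 1.055) · 131.25

2.1000 % ABV


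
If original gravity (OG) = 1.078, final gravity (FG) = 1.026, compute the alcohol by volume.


ABV = (OG − FG) · 131.25
ABV = (1.078 − 1.026) · 131.25

6.8250 % ABV


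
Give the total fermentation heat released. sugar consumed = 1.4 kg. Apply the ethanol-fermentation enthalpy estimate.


Q = m_sugar · 590 kJ/kg
Q = 1.4 · 590

826.0000 kJ


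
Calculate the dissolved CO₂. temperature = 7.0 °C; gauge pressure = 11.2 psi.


vols = (P + 14.695)·(0.01821 + 0.09011·e^(−0.04·T))
vols = (11.2 + 14.695)·(0.01821 + 0.09011·e^(−0.04·7.0))

2.2351 volumes


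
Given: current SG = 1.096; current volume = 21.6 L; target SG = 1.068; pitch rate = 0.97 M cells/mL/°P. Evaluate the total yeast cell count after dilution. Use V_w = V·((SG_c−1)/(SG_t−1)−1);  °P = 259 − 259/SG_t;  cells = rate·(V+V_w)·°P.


V_w = 21.6·((1.096−1)/(1.068−1)−1) = 8.8941
V_final = 21.6 + 8.8941 = 30.4941
°P = 259 − 259/1.068 = 16.4906
cells = 0.97·30.4941·16.4906

487.7814 billion cells


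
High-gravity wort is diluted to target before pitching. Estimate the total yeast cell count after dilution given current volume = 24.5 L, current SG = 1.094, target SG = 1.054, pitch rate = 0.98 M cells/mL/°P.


V_w = V·((SG_c−1)/(SG_t−1)−1);  °P = 259 − 259/SG_t;  cells = rate·(V+V_w)·°P
V_w = 24.5·((1.094−1)/(1.054−1)−1) = 18.1481
V_final = 24.5 + 18.1481 = 42.6481
°P = 259 − 259/1.054 = 13.2694
cells = 0.98·42.6481·13.2694

554.5991 billion cells


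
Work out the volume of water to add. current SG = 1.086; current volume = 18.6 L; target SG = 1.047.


V_water = V·((SG_curr − 1)/(SG_target − 1) − 1)
V_water = 18.6·((1.086 − 1)/(1.047 − 1) − 1)

15.4340 L


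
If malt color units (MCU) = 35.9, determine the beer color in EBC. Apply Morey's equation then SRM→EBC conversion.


SRM = 1.4922·MCU^0.6859;  EBC = SRM·1.97
SRM = 1.4922·35.9^0.6859 = 17.3967
EBC = 17.3967·1.97

34.2715 EBC


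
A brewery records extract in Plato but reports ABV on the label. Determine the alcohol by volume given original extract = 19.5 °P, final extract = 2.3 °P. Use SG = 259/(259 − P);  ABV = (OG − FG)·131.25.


OG = 259/(259 − 19.5) = 1.0814
FG = 259/(259 − 2.3) = 1.0090
ABV = (1.0814 − 1.0090)·131.25

9.5103 % ABV


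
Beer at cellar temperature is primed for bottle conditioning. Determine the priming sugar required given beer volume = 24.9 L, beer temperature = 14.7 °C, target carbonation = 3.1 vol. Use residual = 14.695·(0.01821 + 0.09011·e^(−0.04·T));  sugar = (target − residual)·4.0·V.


residual = 14.695·(0.01821 + 0.09011·e^(−0.04·14.7)) = 1.0031
sugar = (3.1 − 1.0031)·4.0·24.9

208.8525 g


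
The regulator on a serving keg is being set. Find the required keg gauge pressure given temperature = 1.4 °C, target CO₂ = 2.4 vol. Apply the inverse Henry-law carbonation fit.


psi = vols/(0.01821 + 0.09011·e^(−0.04·T)) − 14.695
psi = 2.4/(0.01821 + 0.09011·e^(−0.04·1.4)) − 14.695

8.5130 psi


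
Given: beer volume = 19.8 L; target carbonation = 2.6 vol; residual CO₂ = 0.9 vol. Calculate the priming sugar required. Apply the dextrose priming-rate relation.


sugar = (target − residual)·4.0·V
sugar = (2.6 − 0.9)·4.0·19.8

134.6400 g


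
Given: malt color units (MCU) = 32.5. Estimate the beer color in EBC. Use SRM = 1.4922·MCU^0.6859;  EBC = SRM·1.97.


SRM = 1.4922·32.5^0.6859 = 16.2490
EBC = 16.2490·1.97

32.0106 EBC


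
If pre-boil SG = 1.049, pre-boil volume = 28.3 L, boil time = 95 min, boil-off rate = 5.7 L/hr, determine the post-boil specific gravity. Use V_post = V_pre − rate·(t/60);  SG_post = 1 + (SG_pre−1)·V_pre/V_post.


V_post = 28.3 − 5.7·(95/60) = 19.2750
SG_post = 1 + (1.049 − 1)·28.3/19.2750

1.0719


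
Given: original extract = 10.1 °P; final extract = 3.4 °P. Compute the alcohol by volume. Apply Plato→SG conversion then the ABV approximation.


SG = 259/(259 − P);  ABV = (OG − FG)·131.25
OG = 259/(259 − 10.1) = 1.0406
FG = 259/(259 − 3.4) = 1.0133
ABV = (1.0406 − 1.0133)·131.25

3.5800 % ABV


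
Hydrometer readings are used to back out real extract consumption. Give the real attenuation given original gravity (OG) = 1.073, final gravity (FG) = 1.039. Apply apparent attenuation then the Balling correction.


AA = (OG−FG)/(OG−1)·100;  RA = AA·0.8192
AA = (1.073 − 1.039)/(1.073 − 1)·100 = 46.5753
RA = 46.5753·0.8192

38.1545 %


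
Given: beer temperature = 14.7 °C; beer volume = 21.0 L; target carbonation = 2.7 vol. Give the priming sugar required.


residual = 14.695·(0.01821 + 0.09011·e^(−0.04·T));  sugar = (target − residual)·4.0·V
residual = 14.695·(0.01821 + 0.09011·e^(−0.04·14.7)) = 1.0031
sugar = (2.7 − 1.0031)·4.0·21.0

142.5407 g


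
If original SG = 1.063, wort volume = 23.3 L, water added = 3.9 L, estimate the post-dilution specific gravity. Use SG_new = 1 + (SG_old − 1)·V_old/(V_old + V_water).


pts = (1.063 − 1)·1000·23.3/(23.3 + 3.9) = 53.9669
SG_new = 1 + 53.9669/1000

1.0540


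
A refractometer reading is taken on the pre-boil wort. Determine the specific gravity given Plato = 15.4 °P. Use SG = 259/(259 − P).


SG = 259/(259 − 15.4)

1.0632


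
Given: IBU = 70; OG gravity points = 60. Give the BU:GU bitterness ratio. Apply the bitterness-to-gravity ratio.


BU:GU = IBU / OG_points
BU:GU = 70 / 60

1.1667


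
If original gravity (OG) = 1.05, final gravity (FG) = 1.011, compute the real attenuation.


AA = (OG−FG)/(OG−1)·100;  RA = AA·0.8192
AA = (1.05 − 1.011)/(1.05 − 1)·100 = 78.0000
RA = 78.0000·0.8192

63.8976 %


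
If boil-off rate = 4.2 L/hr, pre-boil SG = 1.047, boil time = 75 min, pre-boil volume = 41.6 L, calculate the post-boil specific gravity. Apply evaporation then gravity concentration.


V_post = V_pre − rate·(t/60);  SG_post = 1 + (SG_pre−1)·V_pre/V_post
V_post = 41.6 − 4.2·(75/60) = 36.3500
SG_post = 1 + (1.047 − 1)·41.6/36.3500

1.0538


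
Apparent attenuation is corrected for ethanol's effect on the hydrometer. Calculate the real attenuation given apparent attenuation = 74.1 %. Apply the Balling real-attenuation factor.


RA = AA · 0.8192
RA = 74.1 · 0.8192

60.7027 %


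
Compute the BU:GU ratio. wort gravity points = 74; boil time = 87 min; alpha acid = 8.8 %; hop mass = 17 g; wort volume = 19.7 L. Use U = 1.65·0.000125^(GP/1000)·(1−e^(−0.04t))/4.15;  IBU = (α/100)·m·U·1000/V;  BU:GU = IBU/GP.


U = 1.65·0.000125^(74/1000)·(1−e^(−0.04·87))/4.15 = 0.1982
IBU = (8.8/100)·17·0.1982·1000/19.7 = 15.0481
BU:GU = 15.0481/74

0.2034


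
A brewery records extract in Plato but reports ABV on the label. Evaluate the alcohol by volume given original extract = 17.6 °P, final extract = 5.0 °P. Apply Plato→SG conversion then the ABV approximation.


SG = 259/(259 − P);  ABV = (OG − FG)·131.25
OG = 259/(259 − 17.6) = 1.0729
FG = 259/(259 − 5.0) = 1.0197
ABV = (1.0729 − 1.0197)·131.25

6.9855 % ABV


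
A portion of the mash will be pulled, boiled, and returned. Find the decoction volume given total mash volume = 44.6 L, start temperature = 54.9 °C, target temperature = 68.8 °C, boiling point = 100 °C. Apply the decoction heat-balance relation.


V_dec = V_total·(T_target − T_start)/(T_boil − T_start)
V_dec = 44.6·(68.8 − 54.9)/(100 − 54.9)

13.7459 L


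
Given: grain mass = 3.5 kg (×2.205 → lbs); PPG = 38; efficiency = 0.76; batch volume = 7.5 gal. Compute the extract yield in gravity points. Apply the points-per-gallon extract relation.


points = lbs × PPG × eff / vol
lbs = 3.5 × 2.205 = 7.7175
points = 7.7175 × 38 × 0.76 / 7.5

29.7175 points


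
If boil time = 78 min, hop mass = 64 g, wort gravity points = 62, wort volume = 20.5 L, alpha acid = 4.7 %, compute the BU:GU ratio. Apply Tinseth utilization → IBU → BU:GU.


U = 1.65·0.000125^(GP/1000)·(1−e^(−0.04t))/4.15;  IBU = (α/100)·m·U·1000/V;  BU:GU = IBU/GP
U = 1.65·0.000125^(62/1000)·(1−e^(−0.04·78))/4.15 = 0.2177
IBU = (4.7/100)·64·0.2177·1000/20.5 = 31.9415
BU:GU = 31.9415/62

0.5152


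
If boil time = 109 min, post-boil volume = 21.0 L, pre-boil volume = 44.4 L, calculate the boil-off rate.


rate = (V_pre − V_post) / (t_min/60)
rate = (44.4 − 21.0) / (109/60)

12.8807 L/hr


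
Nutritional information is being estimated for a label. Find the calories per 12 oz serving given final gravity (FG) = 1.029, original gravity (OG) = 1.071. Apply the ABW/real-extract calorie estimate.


ABW = (OG−FG)·131.25·0.79/FG;  °P = 259 − 259/SG (for OG→OE and FG→AE);  RE = 0.1808·OE + 0.8192·AE;  Cal = (6.9·ABW + 4·(RE−0.1))·FG·3.55
ABW = (1.071 − 1.029)·131.25·0.79/1.029 = 4.2321
OE = 259 − 259/1.071 = 17.1699 °P
AE = 259 − 259/1.029 = 7.2993 °P
RE = 0.1808·17.1699 + 0.8192·7.2993 = 9.0839 °P
Cal = (6.9·4.2321 + 4·(9.0839−0.1))·1.029·3.55

237.9440 kcal


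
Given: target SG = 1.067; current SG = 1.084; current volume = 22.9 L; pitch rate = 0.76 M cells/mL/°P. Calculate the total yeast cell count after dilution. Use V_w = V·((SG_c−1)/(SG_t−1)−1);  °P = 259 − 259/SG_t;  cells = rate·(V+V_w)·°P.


V_w = 22.9·((1.084−1)/(1.067−1)−1) = 5.8104
V_final = 22.9 + 5.8104 = 28.7104
°P = 259 − 259/1.067 = 16.2634
cells = 0.76·28.7104·16.2634

354.8654 billion cells


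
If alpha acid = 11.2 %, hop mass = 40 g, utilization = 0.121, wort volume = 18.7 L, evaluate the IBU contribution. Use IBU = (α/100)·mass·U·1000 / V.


IBU = (11.2/100)·40·0.121·1000 / 18.7

28.9882 IBU


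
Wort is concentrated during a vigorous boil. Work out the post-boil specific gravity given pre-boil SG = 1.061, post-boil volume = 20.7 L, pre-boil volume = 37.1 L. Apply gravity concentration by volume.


SG_post = 1 + (SG_pre − 1)·V_pre/V_post
pts_pre = (1.061 − 1)·1000 = 61.0000
pts_post = 61.0000·37.1/20.7 = 109.3285
SG_post = 1 + 109.3285/1000

1.1093


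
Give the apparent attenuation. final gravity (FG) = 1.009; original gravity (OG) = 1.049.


AA = (OG − FG)/(OG − 1) · 100
AA = (1.049 − 1.009)/(1.049 − 1) · 100

81.6327 %


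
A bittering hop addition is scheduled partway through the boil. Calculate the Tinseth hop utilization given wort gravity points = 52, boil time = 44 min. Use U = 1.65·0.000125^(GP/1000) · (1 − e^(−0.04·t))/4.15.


bigness = 1.65·0.000125^(52/1000) = 1.0340
boil_factor = (1 − e^(−0.04·44))/4.15 = 0.1995
U = 1.0340 · 0.1995

0.2063


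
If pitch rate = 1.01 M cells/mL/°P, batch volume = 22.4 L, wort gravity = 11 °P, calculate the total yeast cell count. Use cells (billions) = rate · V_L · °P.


cells = 1.01 · 22.4 · 11

248.8640 billion cells


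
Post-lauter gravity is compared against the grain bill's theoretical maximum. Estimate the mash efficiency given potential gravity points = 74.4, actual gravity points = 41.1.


efficiency = actual / potential × 100
efficiency = 41.1 / 74.4 × 100

55.2419 %


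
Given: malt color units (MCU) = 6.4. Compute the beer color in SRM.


SRM = 1.4922 · MCU^0.6859
SRM = 1.4922 · 6.4^0.6859

5.3307 SRM


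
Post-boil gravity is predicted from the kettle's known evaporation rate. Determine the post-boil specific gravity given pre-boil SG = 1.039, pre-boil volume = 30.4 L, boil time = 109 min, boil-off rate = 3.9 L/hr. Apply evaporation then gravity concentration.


V_post = V_pre − rate·(t/60);  SG_post = 1 + (SG_pre−1)·V_pre/V_post
V_post = 30.4 − 3.9·(109/60) = 23.3150
SG_post = 1 + (1.039 − 1)·30.4/23.3150

1.0509


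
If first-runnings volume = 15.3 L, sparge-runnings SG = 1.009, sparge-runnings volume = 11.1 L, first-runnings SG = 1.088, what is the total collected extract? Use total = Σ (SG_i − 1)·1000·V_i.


first = (1.088 − 1)·1000·15.3 = 1346.4000
sparge = (1.009 − 1)·1000·11.1 = 99.9000
total = 1346.4000 + 99.9000

1446.3000 gravity·L


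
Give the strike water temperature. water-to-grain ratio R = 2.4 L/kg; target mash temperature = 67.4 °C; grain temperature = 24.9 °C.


T_strike = (0.41/R)·(T_mash − T_grain) + T_mash
T_strike = (0.41/2.4)·(67.4 − 24.9) + 67.4

74.6604 °C


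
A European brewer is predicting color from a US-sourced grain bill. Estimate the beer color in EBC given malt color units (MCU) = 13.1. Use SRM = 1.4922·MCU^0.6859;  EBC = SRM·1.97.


SRM = 1.4922·13.1^0.6859 = 8.7129
EBC = 8.7129·1.97

17.1644 EBC


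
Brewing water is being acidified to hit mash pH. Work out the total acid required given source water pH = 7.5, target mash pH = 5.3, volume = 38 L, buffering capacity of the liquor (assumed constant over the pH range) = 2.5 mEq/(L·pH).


acid = buffering capacity · (pH_source − pH_target) · V
acid = 2.5 · (7.5 − 5.3) · 38

209.0000 mEq


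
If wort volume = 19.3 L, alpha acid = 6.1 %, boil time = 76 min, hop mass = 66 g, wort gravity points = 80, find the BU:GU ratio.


U = 1.65·0.000125^(GP/1000)·(1−e^(−0.04t))/4.15;  IBU = (α/100)·m·U·1000/V;  BU:GU = IBU/GP
U = 1.65·0.000125^(80/1000)·(1−e^(−0.04·76))/4.15 = 0.1845
IBU = (6.1/100)·66·0.1845·1000/19.3 = 38.4784
BU:GU = 38.4784/80

0.4810


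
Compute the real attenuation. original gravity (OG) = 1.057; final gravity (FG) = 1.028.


AA = (OG−FG)/(OG−1)·100;  RA = AA·0.8192
AA = (1.057 − 1.028)/(1.057 − 1)·100 = 50.8772
RA = 50.8772·0.8192

41.6786 %


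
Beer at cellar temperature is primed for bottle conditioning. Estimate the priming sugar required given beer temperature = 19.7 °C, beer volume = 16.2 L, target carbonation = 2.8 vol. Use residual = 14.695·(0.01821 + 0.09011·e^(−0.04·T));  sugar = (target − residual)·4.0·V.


residual = 14.695·(0.01821 + 0.09011·e^(−0.04·19.7)) = 0.8698
sugar = (2.8 − 0.8698)·4.0·16.2

125.0792 g


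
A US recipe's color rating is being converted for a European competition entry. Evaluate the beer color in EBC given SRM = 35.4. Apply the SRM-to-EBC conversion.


EBC = SRM · 1.97
EBC = 35.4 · 1.97

69.7380 EBC


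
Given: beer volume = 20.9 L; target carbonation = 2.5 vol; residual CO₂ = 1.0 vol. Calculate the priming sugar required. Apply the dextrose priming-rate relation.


sugar = (target − residual)·4.0·V
sugar = (2.5 − 1.0)·4.0·20.9

125.4000 g


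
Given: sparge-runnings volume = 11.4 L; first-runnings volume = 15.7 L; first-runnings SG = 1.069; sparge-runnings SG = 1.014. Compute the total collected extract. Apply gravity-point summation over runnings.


total = Σ (SG_i − 1)·1000·V_i
first = (1.069 − 1)·1000·15.7 = 1083.3000
sparge = (1.014 − 1)·1000·11.4 = 159.6000
total = 1083.3000 + 159.6000

1242.9000 gravity·L


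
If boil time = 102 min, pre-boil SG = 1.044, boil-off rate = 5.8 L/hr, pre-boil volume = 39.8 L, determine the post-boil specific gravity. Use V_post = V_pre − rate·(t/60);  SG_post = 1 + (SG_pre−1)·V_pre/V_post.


V_post = 39.8 − 5.8·(102/60) = 29.9400
SG_post = 1 + (1.044 − 1)·39.8/29.9400

1.0585


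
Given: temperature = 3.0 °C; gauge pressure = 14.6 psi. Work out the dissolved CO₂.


vols = (P + 14.695)·(0.01821 + 0.09011·e^(−0.04·T))
vols = (14.6 + 14.695)·(0.01821 + 0.09011·e^(−0.04·3.0))

2.8747 volumes


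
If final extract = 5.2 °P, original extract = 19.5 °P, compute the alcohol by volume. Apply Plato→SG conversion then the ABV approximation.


SG = 259/(259 − P);  ABV = (OG − FG)·131.25
OG = 259/(259 − 19.5) = 1.0814
FG = 259/(259 − 5.2) = 1.0205
ABV = (1.0814 − 1.0205)·131.25

7.9972 % ABV


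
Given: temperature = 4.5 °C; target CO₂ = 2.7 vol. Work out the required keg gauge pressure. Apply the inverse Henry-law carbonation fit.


psi = vols/(0.01821 + 0.09011·e^(−0.04·T)) − 14.695
psi = 2.7/(0.01821 + 0.09011·e^(−0.04·4.5)) − 14.695

14.1894 psi


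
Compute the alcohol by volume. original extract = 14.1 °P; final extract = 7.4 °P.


SG = 259/(259 − P);  ABV = (OG − FG)·131.25
OG = 259/(259 − 14.1) = 1.0576
FG = 259/(259 − 7.4) = 1.0294
ABV = (1.0576 − 1.0294)·131.25

3.6964 % ABV


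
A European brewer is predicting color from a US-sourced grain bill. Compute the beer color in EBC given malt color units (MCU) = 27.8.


SRM = 1.4922·MCU^0.6859;  EBC = SRM·1.97
SRM = 1.4922·27.8^0.6859 = 14.5981
EBC = 14.5981·1.97

28.7583 EBC


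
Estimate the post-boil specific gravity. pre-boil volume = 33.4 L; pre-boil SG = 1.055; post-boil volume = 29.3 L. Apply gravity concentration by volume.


SG_post = 1 + (SG_pre − 1)·V_pre/V_post
pts_pre = (1.055 − 1)·1000 = 55.0000
pts_post = 55.0000·33.4/29.3 = 62.6962
SG_post = 1 + 62.6962/1000

1.0627


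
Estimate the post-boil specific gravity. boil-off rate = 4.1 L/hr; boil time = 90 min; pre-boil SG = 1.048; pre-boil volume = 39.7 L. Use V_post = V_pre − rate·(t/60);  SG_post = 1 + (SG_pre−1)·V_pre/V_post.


V_post = 39.7 − 4.1·(90/60) = 33.5500
SG_post = 1 + (1.048 − 1)·39.7/33.5500

1.0568


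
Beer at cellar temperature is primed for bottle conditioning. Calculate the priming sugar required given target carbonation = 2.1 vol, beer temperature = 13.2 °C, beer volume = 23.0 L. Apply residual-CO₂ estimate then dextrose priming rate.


residual = 14.695·(0.01821 + 0.09011·e^(−0.04·T));  sugar = (target − residual)·4.0·V
residual = 14.695·(0.01821 + 0.09011·e^(−0.04·13.2)) = 1.0486
sugar = (2.1 − 1.0486)·4.0·23.0

96.7318 g


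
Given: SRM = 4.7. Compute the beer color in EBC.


EBC = SRM · 1.97
EBC = 4.7 · 1.97

9.2590 EBC


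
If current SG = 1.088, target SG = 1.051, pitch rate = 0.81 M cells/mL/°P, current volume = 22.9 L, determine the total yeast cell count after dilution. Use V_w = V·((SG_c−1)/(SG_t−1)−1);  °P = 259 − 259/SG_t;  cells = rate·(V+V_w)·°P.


V_w = 22.9·((1.088−1)/(1.051−1)−1) = 16.6137
V_final = 22.9 + 16.6137 = 39.5137
°P = 259 − 259/1.051 = 12.5680
cells = 0.81·39.5137·12.5680

402.2539 billion cells


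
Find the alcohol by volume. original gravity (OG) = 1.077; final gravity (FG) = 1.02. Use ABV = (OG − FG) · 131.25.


ABV = (1.077 − 1.02) · 131.25

7.4812 % ABV


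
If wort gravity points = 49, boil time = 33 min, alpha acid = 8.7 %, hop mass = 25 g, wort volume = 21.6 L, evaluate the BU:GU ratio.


U = 1.65·0.000125^(GP/1000)·(1−e^(−0.04t))/4.15;  IBU = (α/100)·m·U·1000/V;  BU:GU = IBU/GP
U = 1.65·0.000125^(49/1000)·(1−e^(−0.04·33))/4.15 = 0.1876
IBU = (8.7/100)·25·0.1876·1000/21.6 = 18.8892
BU:GU = 18.8892/49

0.3855


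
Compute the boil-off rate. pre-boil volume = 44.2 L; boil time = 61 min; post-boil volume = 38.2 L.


rate = (V_pre − V_post) / (t_min/60)
rate = (44.2 − 38.2) / (61/60)

5.9016 L/hr


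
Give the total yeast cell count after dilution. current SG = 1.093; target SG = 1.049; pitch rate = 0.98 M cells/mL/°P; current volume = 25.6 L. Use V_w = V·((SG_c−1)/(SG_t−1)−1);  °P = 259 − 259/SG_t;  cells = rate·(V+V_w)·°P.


V_w = 25.6·((1.093−1)/(1.049−1)−1) = 22.9878
V_final = 25.6 + 22.9878 = 48.5878
°P = 259 − 259/1.049 = 12.0982
cells = 0.98·48.5878·12.0982

576.0674 billion cells
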